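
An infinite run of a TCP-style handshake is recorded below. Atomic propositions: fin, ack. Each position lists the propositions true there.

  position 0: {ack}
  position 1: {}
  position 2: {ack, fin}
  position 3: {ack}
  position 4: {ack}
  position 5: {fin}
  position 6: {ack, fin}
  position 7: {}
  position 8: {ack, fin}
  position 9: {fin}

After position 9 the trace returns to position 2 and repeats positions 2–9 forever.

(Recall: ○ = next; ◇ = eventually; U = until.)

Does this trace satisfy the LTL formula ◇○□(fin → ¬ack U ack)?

○□(fin → ¬ack U ack) holds at position 0, which is reachable from 0, so ◇○□(fin → ¬ack U ack) holds.

Satisfied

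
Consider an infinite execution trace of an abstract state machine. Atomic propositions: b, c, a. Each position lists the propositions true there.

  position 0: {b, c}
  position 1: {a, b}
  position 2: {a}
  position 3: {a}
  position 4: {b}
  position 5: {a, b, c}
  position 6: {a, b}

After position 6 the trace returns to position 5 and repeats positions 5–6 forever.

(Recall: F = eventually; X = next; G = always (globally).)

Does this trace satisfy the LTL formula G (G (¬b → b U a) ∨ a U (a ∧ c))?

Holds

G (¬b → b U a) ∨ a U (a ∧ c) holds at every position 0..6, and those are all positions ever visited, so G (G (¬b → b U a) ∨ a U (a ∧ c)) holds.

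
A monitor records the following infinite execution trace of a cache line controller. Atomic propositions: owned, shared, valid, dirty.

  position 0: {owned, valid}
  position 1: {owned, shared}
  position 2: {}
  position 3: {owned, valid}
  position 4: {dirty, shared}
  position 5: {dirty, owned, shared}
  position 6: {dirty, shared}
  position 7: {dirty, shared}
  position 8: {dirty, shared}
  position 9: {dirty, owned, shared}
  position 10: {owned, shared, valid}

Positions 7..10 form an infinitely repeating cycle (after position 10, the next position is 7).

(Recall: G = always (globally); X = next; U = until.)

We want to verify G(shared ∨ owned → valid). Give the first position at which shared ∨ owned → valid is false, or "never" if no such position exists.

Check shared ∨ owned → valid at each position in order: 0 ✓.
At position 1 the labels are {owned, shared}, so shared ∨ owned → valid is false there. This is the first violation.

1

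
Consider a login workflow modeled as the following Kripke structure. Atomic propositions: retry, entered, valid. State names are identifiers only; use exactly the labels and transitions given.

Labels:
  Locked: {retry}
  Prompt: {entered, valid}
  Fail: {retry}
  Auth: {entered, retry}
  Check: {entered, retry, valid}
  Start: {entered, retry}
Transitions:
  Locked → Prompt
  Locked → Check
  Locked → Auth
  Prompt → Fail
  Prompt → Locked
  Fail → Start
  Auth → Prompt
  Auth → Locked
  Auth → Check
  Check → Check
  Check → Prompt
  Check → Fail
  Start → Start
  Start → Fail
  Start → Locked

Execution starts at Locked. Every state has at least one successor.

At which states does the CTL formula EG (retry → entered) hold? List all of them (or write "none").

{Auth, Check, Start}

States satisfying retry → entered: {Prompt, Auth, Check, Start}.
States satisfying EG (retry → entered): {Auth, Check, Start}.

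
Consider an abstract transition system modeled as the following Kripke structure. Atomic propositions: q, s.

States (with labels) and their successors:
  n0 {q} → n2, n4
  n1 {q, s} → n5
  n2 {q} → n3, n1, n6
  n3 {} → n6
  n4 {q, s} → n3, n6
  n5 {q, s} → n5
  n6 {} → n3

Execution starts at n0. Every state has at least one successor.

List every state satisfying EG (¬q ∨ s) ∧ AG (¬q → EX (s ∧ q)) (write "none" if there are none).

{n1, n5}

States satisfying ¬q ∨ s: {n1, n3, n4, n5, n6}.
States satisfying EG (¬q ∨ s): {n1, n3, n4, n5, n6}.
States satisfying ¬q → EX (s ∧ q): {n0, n1, n2, n4, n5}.
States satisfying AG (¬q → EX (s ∧ q)): {n1, n5}.
States satisfying EG (¬q ∨ s) ∧ AG (¬q → EX (s ∧ q)): {n1, n5}.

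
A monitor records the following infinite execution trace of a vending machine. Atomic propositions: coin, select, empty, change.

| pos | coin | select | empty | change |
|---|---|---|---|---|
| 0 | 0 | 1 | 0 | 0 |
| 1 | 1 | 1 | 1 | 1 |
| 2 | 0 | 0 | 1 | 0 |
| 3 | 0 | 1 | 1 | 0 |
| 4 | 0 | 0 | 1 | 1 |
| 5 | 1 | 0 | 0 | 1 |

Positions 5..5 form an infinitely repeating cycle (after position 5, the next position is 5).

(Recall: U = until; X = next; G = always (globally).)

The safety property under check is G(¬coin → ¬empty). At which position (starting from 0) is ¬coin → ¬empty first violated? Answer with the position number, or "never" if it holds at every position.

Check ¬coin → ¬empty at each position in order: 0 ✓, 1 ✓.
At position 2 the labels are {empty}, so ¬coin → ¬empty is false there. This is the first violation.

2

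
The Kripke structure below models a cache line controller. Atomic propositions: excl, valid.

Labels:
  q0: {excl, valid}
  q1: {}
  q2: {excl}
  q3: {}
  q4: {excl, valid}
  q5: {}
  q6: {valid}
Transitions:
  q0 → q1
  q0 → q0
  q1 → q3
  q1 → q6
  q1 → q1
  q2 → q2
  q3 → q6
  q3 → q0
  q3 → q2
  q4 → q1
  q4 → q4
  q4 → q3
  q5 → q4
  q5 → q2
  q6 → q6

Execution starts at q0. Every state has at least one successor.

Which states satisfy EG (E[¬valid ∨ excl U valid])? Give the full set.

States satisfying E[¬valid ∨ excl U valid]: {q0, q1, q3, q4, q5, q6}.
States satisfying EG (E[¬valid ∨ excl U valid]): {q0, q1, q3, q4, q5, q6}.

{q0, q1, q3, q4, q5, q6}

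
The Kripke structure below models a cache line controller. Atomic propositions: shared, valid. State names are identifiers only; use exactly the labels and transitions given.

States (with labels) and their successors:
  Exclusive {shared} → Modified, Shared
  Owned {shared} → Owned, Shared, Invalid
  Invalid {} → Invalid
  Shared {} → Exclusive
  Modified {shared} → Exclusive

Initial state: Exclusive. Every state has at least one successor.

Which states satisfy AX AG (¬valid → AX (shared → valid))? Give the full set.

{Invalid}

States satisfying AG (¬valid → AX (shared → valid)): {Invalid}.
States satisfying AX AG (¬valid → AX (shared → valid)): {Invalid}.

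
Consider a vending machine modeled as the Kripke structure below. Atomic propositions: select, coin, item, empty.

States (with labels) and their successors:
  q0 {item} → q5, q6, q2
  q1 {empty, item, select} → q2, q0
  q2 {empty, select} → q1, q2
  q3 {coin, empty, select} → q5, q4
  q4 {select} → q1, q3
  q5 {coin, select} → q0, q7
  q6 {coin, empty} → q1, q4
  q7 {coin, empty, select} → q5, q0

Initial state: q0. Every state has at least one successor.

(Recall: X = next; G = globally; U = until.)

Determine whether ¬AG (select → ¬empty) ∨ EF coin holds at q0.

Satisfied

States satisfying select → ¬empty: {q0, q4, q5, q6}.
States satisfying AG (select → ¬empty): ∅.
States satisfying ¬AG (select → ¬empty): {q0, q1, q2, q3, q4, q5, q6, q7}.
States satisfying coin: {q3, q5, q6, q7}.
States satisfying EF coin: {q0, q1, q2, q3, q4, q5, q6, q7}.
States satisfying ¬AG (select → ¬empty) ∨ EF coin: {q0, q1, q2, q3, q4, q5, q6, q7}.
q0 ∈ Sat(¬AG (select → ¬empty) ∨ EF coin).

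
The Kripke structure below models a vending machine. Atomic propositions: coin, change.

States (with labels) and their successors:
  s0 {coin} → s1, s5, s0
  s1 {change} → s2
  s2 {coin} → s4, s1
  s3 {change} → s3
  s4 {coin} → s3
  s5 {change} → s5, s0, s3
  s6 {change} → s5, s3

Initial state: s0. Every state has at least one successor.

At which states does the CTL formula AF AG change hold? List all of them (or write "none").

{s3, s4}

States satisfying AG change: {s3}.
States satisfying AF AG change: {s3, s4}.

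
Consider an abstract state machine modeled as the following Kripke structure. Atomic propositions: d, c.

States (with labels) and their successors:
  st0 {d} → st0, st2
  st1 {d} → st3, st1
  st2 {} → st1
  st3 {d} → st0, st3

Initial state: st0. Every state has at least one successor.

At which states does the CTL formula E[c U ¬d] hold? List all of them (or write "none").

States satisfying c: ∅.
States satisfying ¬d: {st2}.
States satisfying E[c U ¬d]: {st2}.

{st2}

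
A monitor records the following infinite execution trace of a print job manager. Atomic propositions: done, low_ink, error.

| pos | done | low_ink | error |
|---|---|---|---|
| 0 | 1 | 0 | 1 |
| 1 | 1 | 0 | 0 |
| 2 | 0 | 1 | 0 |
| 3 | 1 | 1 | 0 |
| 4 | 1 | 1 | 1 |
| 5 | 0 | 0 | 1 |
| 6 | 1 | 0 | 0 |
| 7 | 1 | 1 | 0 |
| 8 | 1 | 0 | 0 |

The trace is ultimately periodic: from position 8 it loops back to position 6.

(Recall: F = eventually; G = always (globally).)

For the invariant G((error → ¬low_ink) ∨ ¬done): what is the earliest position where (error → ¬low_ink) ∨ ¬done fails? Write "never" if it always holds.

4

Check (error → ¬low_ink) ∨ ¬done at each position in order: 0 ✓, 1 ✓, 2 ✓, 3 ✓.
At position 4 the labels are {done, error, low_ink}, so (error → ¬low_ink) ∨ ¬done is false there. This is the first violation.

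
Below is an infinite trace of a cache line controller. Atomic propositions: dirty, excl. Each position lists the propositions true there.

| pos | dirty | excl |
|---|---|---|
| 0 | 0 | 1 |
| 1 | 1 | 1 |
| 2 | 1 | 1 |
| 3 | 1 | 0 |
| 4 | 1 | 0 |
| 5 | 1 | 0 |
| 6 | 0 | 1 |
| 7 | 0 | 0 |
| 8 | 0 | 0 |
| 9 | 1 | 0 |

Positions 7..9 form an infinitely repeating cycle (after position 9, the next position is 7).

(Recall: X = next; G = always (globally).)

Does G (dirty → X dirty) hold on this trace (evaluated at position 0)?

dirty → X dirty must hold at every position from 0 onward. It fails at position 5, so G (dirty → X dirty) is false.
Positions where dirty holds: 1, 2, 3, 4, 5, 9.
Check X dirty at each: 1→ok, 2→ok, 3→ok, 4→ok, 5→fails, 9→fails.

Violated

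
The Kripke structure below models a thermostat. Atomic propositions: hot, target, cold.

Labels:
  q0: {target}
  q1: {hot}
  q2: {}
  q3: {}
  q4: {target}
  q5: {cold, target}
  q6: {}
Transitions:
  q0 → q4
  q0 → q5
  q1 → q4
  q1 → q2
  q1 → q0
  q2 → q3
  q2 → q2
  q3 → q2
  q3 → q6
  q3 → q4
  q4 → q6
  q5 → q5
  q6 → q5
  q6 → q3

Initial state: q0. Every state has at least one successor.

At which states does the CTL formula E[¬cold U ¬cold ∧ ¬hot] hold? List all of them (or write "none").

{q0, q1, q2, q3, q4, q6}

States satisfying ¬cold: {q0, q1, q2, q3, q4, q6}.
States satisfying ¬cold ∧ ¬hot: {q0, q2, q3, q4, q6}.
States satisfying E[¬cold U ¬cold ∧ ¬hot]: {q0, q1, q2, q3, q4, q6}.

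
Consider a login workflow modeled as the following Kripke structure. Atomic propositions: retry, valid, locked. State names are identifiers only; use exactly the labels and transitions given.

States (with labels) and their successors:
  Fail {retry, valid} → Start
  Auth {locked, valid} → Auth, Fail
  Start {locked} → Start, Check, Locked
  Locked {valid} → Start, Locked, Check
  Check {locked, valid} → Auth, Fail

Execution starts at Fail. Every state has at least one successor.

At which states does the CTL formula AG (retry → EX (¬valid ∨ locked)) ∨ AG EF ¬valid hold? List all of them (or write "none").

{Fail, Auth, Start, Locked, Check}

States satisfying retry → EX (¬valid ∨ locked): {Fail, Auth, Start, Locked, Check}.
States satisfying AG (retry → EX (¬valid ∨ locked)): {Fail, Auth, Start, Locked, Check}.
States satisfying EF ¬valid: {Fail, Auth, Start, Locked, Check}.
States satisfying AG EF ¬valid: {Fail, Auth, Start, Locked, Check}.
States satisfying AG (retry → EX (¬valid ∨ locked)) ∨ AG EF ¬valid: {Fail, Auth, Start, Locked, Check}.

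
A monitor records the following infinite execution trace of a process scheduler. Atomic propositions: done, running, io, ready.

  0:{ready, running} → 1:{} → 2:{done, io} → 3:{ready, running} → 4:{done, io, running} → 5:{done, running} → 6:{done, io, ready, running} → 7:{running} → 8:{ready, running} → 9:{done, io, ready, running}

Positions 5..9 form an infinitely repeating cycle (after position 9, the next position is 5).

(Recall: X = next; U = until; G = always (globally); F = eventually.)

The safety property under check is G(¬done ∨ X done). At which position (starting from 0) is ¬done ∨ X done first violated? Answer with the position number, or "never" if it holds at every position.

Check ¬done ∨ X done at each position in order: 0 ✓, 1 ✓.
At position 2 the labels are {done, io} and the next position 3 has {ready, running}, so ¬done ∨ X done is false there. This is the first violation.

2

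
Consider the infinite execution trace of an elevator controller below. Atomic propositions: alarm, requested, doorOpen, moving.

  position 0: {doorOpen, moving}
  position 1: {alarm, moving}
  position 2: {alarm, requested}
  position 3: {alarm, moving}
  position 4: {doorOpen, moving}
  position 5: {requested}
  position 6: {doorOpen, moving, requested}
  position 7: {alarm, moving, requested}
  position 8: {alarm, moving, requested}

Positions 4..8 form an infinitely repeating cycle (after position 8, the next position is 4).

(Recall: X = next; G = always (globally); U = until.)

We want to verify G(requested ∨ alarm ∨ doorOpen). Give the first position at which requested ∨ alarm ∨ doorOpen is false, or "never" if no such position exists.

requested ∨ alarm ∨ doorOpen holds at every position 0..8, and those are all the positions the trace ever visits, so the invariant G(requested ∨ alarm ∨ doorOpen) is never violated.

never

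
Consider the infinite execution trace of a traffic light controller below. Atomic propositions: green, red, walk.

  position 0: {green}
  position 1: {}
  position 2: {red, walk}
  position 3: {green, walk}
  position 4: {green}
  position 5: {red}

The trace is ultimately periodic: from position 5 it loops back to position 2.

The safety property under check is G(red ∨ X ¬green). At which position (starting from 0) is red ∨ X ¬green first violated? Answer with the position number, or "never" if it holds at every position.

3

Check red ∨ X ¬green at each position in order: 0 ✓, 1 ✓, 2 ✓.
At position 3 the labels are {green, walk} and the next position 4 has {green}, so red ∨ X ¬green is false there. This is the first violation.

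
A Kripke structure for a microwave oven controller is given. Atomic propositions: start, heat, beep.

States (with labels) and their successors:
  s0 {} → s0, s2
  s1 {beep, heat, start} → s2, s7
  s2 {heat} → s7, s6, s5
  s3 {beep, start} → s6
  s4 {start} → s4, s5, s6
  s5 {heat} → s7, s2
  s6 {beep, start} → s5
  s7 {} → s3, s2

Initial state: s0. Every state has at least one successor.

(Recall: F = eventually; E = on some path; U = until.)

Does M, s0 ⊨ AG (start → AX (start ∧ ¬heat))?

No

States satisfying start → AX (start ∧ ¬heat): {s0, s2, s3, s5, s7}.
States satisfying AG (start → AX (start ∧ ¬heat)): ∅.
s6 is reachable from s0 and violates start → AX (start ∧ ¬heat), so AG fails at s0.
s0 ∉ Sat(AG (start → AX (start ∧ ¬heat))).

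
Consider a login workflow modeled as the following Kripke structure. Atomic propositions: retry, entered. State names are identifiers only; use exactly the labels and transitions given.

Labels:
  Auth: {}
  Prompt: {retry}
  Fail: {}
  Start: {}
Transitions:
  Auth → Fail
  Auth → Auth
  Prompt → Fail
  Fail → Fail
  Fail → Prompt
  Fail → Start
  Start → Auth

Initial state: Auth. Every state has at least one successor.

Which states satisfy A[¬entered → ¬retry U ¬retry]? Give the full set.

States satisfying ¬entered → ¬retry: {Auth, Fail, Start}.
States satisfying ¬retry: {Auth, Fail, Start}.
States satisfying A[¬entered → ¬retry U ¬retry]: {Auth, Fail, Start}.

{Auth, Fail, Start}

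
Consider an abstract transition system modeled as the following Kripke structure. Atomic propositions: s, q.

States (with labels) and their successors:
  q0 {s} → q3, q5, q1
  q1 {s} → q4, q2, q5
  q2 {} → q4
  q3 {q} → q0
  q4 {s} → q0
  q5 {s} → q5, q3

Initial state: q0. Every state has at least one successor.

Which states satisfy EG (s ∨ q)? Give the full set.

States satisfying s ∨ q: {q0, q1, q3, q4, q5}.
States satisfying EG (s ∨ q): {q0, q1, q3, q4, q5}.

{q0, q1, q3, q4, q5}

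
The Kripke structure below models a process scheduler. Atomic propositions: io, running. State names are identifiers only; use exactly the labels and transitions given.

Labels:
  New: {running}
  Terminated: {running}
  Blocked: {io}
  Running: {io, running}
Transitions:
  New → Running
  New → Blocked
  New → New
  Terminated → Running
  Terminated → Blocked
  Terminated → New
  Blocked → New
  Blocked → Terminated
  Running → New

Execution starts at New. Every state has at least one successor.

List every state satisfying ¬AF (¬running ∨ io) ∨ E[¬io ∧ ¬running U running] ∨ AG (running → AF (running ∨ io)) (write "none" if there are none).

{New, Terminated, Blocked, Running}

States satisfying ¬running ∨ io: {Blocked, Running}.
States satisfying AF (¬running ∨ io): {Blocked, Running}.
States satisfying ¬AF (¬running ∨ io): {New, Terminated}.
States satisfying ¬io ∧ ¬running: ∅.
States satisfying running: {New, Terminated, Running}.
States satisfying E[¬io ∧ ¬running U running]: {New, Terminated, Running}.
States satisfying ¬AF (¬running ∨ io) ∨ E[¬io ∧ ¬running U running]: {New, Terminated, Running}.
States satisfying running → AF (running ∨ io): {New, Terminated, Blocked, Running}.
States satisfying AG (running → AF (running ∨ io)): {New, Terminated, Blocked, Running}.
States satisfying ¬AF (¬running ∨ io) ∨ E[¬io ∧ ¬running U running] ∨ AG (running → AF (running ∨ io)): {New, Terminated, Blocked, Running}.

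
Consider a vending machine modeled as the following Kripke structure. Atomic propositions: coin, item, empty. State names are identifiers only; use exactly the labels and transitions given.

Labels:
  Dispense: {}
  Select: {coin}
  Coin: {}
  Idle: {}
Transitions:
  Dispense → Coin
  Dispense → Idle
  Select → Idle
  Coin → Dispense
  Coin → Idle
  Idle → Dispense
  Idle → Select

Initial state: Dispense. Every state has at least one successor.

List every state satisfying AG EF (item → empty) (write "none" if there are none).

States satisfying EF (item → empty): {Dispense, Select, Coin, Idle}.
States satisfying AG EF (item → empty): {Dispense, Select, Coin, Idle}.

{Dispense, Select, Coin, Idle}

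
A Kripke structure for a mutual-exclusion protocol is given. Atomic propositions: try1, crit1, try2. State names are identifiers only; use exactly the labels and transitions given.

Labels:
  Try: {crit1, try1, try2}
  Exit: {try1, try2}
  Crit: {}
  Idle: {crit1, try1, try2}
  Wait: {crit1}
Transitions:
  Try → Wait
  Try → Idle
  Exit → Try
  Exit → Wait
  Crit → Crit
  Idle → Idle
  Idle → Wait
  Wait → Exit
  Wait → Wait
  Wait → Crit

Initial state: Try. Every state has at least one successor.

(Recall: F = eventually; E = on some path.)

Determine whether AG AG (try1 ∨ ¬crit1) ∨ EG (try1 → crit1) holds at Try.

States satisfying AG (try1 ∨ ¬crit1): {Crit}.
States satisfying AG AG (try1 ∨ ¬crit1): {Crit}.
States satisfying try1 → crit1: {Try, Crit, Idle, Wait}.
States satisfying EG (try1 → crit1): {Try, Crit, Idle, Wait}.
States satisfying AG AG (try1 ∨ ¬crit1) ∨ EG (try1 → crit1): {Try, Crit, Idle, Wait}.
Try ∈ Sat(AG AG (try1 ∨ ¬crit1) ∨ EG (try1 → crit1)).

Holds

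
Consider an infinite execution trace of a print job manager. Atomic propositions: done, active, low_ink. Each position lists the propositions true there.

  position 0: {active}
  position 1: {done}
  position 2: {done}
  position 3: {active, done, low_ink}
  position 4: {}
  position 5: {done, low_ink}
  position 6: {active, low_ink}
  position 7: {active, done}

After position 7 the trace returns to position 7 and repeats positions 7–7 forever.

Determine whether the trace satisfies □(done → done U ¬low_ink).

Does not hold

done → done U ¬low_ink must hold at every position from 0 onward. It fails at position 5, so □(done → done U ¬low_ink) is false.
Positions where done holds: 1, 2, 3, 5, 7.
Check done U ¬low_ink at each: 1→ok, 2→ok, 3→ok, 5→fails, 7→ok.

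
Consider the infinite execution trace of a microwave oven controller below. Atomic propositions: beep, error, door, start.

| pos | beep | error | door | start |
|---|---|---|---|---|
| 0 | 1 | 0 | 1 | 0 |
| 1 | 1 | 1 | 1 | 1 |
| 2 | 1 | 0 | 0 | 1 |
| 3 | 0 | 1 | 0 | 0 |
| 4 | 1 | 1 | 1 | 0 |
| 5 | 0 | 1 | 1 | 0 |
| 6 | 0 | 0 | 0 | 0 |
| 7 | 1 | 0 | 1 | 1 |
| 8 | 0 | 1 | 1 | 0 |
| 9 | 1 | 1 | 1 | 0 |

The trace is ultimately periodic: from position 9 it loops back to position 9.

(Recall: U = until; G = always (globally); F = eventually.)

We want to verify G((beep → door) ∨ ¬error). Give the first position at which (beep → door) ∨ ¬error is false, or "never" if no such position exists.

never

(beep → door) ∨ ¬error holds at every position 0..9, and those are all the positions the trace ever visits, so the invariant G((beep → door) ∨ ¬error) is never violated.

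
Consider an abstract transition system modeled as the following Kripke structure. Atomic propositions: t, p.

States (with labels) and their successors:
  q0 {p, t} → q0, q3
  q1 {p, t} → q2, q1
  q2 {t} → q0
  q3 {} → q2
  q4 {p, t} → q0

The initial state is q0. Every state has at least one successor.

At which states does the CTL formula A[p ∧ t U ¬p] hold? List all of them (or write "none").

{q2, q3}

States satisfying p ∧ t: {q0, q1, q4}.
States satisfying ¬p: {q2, q3}.
States satisfying A[p ∧ t U ¬p]: {q2, q3}.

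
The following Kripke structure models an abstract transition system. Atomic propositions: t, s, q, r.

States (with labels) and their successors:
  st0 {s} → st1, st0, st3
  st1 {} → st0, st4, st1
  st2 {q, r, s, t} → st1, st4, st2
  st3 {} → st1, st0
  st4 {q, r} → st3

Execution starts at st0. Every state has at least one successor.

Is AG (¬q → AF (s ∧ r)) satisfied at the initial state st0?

States satisfying ¬q → AF (s ∧ r): {st2, st4}.
States satisfying AG (¬q → AF (s ∧ r)): ∅.
st0 is reachable from st0 and violates ¬q → AF (s ∧ r), so AG fails at st0.
st0 ∉ Sat(AG (¬q → AF (s ∧ r))).

No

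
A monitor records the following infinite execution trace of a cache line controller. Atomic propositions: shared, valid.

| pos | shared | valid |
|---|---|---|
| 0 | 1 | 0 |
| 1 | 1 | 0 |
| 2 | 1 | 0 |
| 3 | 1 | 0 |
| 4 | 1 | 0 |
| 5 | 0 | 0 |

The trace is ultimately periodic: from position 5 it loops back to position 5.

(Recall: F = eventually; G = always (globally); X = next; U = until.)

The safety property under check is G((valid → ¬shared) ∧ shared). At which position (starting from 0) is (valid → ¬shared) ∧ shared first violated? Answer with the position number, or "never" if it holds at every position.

5

Check (valid → ¬shared) ∧ shared at each position in order: 0 ✓, 1 ✓, 2 ✓, 3 ✓, 4 ✓.
At position 5 the labels are {}, so (valid → ¬shared) ∧ shared is false there. This is the first violation.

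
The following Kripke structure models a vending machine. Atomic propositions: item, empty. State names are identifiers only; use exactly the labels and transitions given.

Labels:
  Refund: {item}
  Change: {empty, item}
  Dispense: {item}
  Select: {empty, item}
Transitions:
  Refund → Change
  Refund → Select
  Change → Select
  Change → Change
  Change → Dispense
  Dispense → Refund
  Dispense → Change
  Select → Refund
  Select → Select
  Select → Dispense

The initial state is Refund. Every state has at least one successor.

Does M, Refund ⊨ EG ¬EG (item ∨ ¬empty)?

Violated

States satisfying ¬EG (item ∨ ¬empty): ∅.
States satisfying EG ¬EG (item ∨ ¬empty): ∅.
No suitable path/successor from Refund witnesses the formula.
Refund ∉ Sat(EG ¬EG (item ∨ ¬empty)).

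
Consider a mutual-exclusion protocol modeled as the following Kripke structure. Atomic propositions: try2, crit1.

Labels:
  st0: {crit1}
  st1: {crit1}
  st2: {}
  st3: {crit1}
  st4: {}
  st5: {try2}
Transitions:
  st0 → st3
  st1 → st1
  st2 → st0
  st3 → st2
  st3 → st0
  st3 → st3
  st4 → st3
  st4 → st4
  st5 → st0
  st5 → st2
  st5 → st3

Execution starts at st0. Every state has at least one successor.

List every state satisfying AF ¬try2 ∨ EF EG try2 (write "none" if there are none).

States satisfying ¬try2: {st0, st1, st2, st3, st4}.
States satisfying AF ¬try2: {st0, st1, st2, st3, st4, st5}.
States satisfying EG try2: ∅.
States satisfying EF EG try2: ∅.
States satisfying AF ¬try2 ∨ EF EG try2: {st0, st1, st2, st3, st4, st5}.

{st0, st1, st2, st3, st4, st5}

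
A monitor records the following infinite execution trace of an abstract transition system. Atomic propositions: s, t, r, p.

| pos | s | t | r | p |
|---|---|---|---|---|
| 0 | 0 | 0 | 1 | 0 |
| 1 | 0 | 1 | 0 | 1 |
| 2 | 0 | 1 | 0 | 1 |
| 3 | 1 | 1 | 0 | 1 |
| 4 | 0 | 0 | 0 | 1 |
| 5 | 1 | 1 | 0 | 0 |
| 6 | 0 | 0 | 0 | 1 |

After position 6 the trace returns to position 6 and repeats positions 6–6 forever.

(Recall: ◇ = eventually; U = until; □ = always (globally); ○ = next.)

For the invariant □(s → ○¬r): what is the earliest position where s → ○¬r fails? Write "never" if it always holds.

s → ○¬r holds at every position 0..6, and those are all the positions the trace ever visits, so the invariant □(s → ○¬r) is never violated.

never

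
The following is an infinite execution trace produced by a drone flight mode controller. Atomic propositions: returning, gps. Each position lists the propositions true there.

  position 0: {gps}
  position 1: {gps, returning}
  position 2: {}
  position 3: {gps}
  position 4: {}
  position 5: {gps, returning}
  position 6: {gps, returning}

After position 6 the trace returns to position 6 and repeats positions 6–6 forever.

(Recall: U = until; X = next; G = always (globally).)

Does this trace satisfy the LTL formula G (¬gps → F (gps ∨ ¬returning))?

Satisfied

¬gps → F (gps ∨ ¬returning) holds at every position 0..6, and those are all positions ever visited, so G (¬gps → F (gps ∨ ¬returning)) holds.
Positions where ¬gps holds: 2, 4.
Check F (gps ∨ ¬returning) at each: 2→ok, 4→ok.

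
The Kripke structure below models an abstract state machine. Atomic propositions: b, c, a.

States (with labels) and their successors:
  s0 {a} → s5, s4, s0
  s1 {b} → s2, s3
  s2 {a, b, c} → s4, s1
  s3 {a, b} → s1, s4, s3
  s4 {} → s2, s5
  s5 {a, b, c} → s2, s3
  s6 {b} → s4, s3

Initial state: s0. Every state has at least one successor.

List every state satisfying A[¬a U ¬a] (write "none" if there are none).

States satisfying ¬a: {s1, s4, s6}.
States satisfying A[¬a U ¬a]: {s1, s4, s6}.

{s1, s4, s6}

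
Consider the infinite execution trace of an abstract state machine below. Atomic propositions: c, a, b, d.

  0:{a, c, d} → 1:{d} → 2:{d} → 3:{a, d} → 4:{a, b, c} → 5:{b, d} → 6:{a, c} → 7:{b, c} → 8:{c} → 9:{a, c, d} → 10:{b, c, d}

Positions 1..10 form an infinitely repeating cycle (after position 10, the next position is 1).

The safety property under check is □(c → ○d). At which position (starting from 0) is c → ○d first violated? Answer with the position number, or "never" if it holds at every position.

6

Check c → ○d at each position in order: 0 ✓, 1 ✓, 2 ✓, 3 ✓, 4 ✓, 5 ✓.
At position 6 the labels are {a, c} and the next position 7 has {b, c}, so c → ○d is false there. This is the first violation.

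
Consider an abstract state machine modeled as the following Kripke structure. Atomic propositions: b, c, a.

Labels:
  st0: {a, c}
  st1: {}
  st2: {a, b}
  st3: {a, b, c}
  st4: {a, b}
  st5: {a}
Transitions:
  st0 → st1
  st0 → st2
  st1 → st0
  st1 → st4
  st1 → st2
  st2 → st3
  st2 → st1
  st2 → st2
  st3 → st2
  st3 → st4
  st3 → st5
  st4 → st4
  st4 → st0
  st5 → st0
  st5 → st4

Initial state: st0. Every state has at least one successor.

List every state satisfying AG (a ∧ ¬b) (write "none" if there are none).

none

States satisfying a ∧ ¬b: {st0, st5}.
States satisfying AG (a ∧ ¬b): ∅.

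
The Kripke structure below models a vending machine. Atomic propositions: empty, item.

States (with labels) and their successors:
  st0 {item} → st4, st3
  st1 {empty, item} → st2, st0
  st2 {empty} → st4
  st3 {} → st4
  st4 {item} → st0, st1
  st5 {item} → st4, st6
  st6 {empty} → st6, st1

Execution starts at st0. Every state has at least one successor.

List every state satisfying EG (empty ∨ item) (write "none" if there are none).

{st0, st1, st2, st4, st5, st6}

States satisfying empty ∨ item: {st0, st1, st2, st4, st5, st6}.
States satisfying EG (empty ∨ item): {st0, st1, st2, st4, st5, st6}.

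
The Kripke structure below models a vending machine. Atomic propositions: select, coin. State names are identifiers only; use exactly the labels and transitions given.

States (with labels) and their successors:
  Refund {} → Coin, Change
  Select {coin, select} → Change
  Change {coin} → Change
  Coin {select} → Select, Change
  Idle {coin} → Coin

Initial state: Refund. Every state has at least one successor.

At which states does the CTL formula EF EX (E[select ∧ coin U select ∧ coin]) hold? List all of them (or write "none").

{Refund, Coin, Idle}

States satisfying EX (E[select ∧ coin U select ∧ coin]): {Coin}.
States satisfying EF EX (E[select ∧ coin U select ∧ coin]): {Refund, Coin, Idle}.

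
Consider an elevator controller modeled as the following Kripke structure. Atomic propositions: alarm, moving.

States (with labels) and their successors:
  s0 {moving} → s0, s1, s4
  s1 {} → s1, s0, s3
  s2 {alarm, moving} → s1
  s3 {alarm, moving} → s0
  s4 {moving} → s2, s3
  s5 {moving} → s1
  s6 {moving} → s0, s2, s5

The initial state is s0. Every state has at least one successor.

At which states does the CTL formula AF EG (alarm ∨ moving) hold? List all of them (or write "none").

States satisfying EG (alarm ∨ moving): {s0, s3, s4, s6}.
States satisfying AF EG (alarm ∨ moving): {s0, s3, s4, s6}.

{s0, s3, s4, s6}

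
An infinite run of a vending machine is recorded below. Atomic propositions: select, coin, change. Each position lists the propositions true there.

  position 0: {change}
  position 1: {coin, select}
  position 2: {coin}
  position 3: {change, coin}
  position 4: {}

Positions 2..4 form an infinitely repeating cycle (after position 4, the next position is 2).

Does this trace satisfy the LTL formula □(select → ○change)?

Does not hold

select → ○change must hold at every position from 0 onward. It fails at position 1, so □(select → ○change) is false.
Positions where select holds: 1.
Check ○change at each: 1→fails.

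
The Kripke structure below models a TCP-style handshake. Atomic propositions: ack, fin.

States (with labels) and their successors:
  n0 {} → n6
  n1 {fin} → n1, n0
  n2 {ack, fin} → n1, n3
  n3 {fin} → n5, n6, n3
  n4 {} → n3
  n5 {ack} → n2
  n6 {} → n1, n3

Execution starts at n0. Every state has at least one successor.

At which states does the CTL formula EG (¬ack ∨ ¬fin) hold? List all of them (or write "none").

States satisfying ¬ack ∨ ¬fin: {n0, n1, n3, n4, n5, n6}.
States satisfying EG (¬ack ∨ ¬fin): {n0, n1, n3, n4, n6}.

{n0, n1, n3, n4, n6}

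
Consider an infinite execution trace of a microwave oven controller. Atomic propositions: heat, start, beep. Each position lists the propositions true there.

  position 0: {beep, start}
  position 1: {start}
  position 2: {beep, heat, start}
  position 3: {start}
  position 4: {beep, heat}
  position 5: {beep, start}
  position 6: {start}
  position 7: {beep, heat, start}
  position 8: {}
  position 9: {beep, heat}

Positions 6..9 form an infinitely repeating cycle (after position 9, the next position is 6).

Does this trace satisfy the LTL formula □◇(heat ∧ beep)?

◇(heat ∧ beep) holds at every position 0..9, and those are all positions ever visited, so □◇(heat ∧ beep) holds.

Yes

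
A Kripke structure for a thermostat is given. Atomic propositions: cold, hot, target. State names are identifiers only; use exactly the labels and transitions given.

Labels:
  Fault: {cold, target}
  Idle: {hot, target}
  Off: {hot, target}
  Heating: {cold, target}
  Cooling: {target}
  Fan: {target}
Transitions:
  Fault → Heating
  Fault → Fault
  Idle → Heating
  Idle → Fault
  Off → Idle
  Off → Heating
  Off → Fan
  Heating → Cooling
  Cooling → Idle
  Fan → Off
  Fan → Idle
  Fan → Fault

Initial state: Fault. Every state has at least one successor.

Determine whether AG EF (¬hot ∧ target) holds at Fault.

States satisfying EF (¬hot ∧ target): {Fault, Idle, Off, Heating, Cooling, Fan}.
States satisfying AG EF (¬hot ∧ target): {Fault, Idle, Off, Heating, Cooling, Fan}.
Every state reachable from Fault satisfies EF (¬hot ∧ target).
Fault ∈ Sat(AG EF (¬hot ∧ target)).

Holds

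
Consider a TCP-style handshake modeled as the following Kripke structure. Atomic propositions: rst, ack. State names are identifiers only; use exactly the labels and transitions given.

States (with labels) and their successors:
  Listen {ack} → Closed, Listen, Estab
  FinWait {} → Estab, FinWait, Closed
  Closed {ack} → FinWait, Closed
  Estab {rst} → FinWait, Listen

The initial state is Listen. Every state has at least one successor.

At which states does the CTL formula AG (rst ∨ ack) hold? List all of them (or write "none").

none

States satisfying rst ∨ ack: {Listen, Closed, Estab}.
States satisfying AG (rst ∨ ack): ∅.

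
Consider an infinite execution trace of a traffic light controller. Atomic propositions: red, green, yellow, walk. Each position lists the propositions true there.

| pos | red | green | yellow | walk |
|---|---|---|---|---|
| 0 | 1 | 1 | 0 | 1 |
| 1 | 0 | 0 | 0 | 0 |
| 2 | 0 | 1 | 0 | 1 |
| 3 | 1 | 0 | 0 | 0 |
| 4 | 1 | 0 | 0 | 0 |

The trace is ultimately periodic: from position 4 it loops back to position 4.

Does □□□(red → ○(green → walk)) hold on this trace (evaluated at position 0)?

□□(red → ○(green → walk)) holds at every position 0..4, and those are all positions ever visited, so □□□(red → ○(green → walk)) holds.

Holds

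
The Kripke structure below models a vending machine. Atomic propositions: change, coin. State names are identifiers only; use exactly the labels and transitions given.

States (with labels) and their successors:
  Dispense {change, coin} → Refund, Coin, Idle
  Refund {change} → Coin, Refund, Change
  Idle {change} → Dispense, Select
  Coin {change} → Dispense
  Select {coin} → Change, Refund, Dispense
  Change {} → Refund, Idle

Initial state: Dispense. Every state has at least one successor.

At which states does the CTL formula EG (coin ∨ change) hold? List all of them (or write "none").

{Dispense, Refund, Idle, Coin, Select}

States satisfying coin ∨ change: {Dispense, Refund, Idle, Coin, Select}.
States satisfying EG (coin ∨ change): {Dispense, Refund, Idle, Coin, Select}.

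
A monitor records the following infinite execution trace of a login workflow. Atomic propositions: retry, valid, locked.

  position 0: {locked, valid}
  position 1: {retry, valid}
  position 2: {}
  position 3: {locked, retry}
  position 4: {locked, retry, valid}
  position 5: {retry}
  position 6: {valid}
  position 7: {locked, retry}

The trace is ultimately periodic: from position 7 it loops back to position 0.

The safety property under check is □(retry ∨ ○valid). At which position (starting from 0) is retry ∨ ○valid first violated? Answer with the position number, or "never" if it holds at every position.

Check retry ∨ ○valid at each position in order: 0 ✓, 1 ✓.
At position 2 the labels are {} and the next position 3 has {locked, retry}, so retry ∨ ○valid is false there. This is the first violation.

2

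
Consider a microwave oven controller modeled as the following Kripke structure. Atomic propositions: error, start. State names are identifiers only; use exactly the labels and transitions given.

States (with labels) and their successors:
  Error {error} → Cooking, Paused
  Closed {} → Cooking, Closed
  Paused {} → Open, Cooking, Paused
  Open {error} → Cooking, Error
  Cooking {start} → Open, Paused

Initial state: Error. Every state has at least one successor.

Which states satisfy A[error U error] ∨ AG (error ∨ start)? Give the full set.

{Error, Open}

States satisfying error: {Error, Open}.
States satisfying A[error U error]: {Error, Open}.
States satisfying error ∨ start: {Error, Open, Cooking}.
States satisfying AG (error ∨ start): ∅.
States satisfying A[error U error] ∨ AG (error ∨ start): {Error, Open}.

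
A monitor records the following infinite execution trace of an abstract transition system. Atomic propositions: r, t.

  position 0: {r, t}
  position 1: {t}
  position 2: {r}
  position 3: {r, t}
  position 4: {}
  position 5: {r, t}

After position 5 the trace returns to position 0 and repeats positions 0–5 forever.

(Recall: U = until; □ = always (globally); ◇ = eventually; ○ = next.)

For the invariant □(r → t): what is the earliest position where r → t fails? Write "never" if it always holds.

Check r → t at each position in order: 0 ✓, 1 ✓.
At position 2 the labels are {r}, so r → t is false there. This is the first violation.

2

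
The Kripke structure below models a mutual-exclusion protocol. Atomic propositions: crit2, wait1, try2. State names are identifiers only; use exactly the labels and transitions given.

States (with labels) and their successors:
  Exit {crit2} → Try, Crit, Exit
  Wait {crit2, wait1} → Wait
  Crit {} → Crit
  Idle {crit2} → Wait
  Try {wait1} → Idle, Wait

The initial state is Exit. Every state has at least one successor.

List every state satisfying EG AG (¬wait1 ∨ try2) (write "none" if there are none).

States satisfying AG (¬wait1 ∨ try2): {Crit}.
States satisfying EG AG (¬wait1 ∨ try2): {Crit}.

{Crit}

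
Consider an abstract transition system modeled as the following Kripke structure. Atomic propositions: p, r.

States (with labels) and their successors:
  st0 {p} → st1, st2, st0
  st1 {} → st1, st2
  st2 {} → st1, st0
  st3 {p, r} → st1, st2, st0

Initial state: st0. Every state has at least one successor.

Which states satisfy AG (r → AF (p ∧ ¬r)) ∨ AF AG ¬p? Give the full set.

States satisfying r → AF (p ∧ ¬r): {st0, st1, st2}.
States satisfying AG (r → AF (p ∧ ¬r)): {st0, st1, st2}.
States satisfying AG ¬p: ∅.
States satisfying AF AG ¬p: ∅.
States satisfying AG (r → AF (p ∧ ¬r)) ∨ AF AG ¬p: {st0, st1, st2}.

{st0, st1, st2}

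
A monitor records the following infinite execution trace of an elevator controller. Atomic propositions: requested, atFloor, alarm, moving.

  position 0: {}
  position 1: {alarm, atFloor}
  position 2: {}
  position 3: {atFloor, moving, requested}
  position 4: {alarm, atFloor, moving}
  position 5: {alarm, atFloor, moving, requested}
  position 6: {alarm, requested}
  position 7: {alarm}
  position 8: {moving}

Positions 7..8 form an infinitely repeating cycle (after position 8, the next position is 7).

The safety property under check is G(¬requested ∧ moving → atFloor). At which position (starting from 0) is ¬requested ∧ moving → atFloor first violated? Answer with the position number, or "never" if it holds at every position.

8

Check ¬requested ∧ moving → atFloor at each position in order: 0 ✓, 1 ✓, 2 ✓, 3 ✓, 4 ✓, 5 ✓, 6 ✓, 7 ✓.
At position 8 the labels are {moving}, so ¬requested ∧ moving → atFloor is false there. This is the first violation.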